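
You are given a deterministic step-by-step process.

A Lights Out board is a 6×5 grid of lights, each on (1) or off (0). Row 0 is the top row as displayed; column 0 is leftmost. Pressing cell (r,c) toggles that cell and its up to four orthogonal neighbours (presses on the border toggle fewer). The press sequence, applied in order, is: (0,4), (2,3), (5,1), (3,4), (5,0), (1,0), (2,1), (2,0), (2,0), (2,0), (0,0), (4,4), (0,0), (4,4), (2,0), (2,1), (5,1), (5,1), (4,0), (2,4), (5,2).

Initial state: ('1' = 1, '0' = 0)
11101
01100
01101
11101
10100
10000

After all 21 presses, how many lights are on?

15

t=0: 11101
01100
01101
11101
10100
10000
t=1: 11110
01101
01101
11101
10100
10000
t=2: 11110
01111
01010
11111
10100
10000
t=3: 11110
01111
01010
11111
11100
01100
t=4: 11110
01111
01011
11100
11101
01100
t=5: 11110
01111
01011
11100
01101
10100
t=6: 01110
10111
11011
11100
01101
10100
t=7: 01110
11111
00111
10100
01101
10100
t=8: 01110
01111
11111
00100
01101
10100
t=9: 01110
11111
00111
10100
01101
10100
t=10: 01110
01111
11111
00100
01101
10100
t=11: 10110
11111
11111
00100
01101
10100
t=12: 10110
11111
11111
00101
01110
10101
t=13: 01110
01111
11111
00101
01110
10101
t=14: 01110
01111
11111
00100
01101
10100
t=15: 01110
11111
00111
10100
01101
10100
t=16: 01110
10111
11011
11100
01101
10100
t=17: 01110
10111
11011
11100
00101
01000
t=18: 01110
10111
11011
11100
01101
10100
t=19: 01110
10111
11011
01100
10101
00100
t=20: 01110
10110
11000
01101
10101
00100
t=21: 01110
10110
11000
01101
10001
01010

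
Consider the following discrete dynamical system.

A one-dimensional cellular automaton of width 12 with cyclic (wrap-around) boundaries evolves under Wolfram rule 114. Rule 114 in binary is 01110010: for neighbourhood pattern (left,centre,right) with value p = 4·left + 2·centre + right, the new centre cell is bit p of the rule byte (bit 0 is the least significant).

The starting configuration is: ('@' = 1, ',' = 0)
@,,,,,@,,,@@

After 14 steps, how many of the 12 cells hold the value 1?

step 0: @,,,,,@,,,@@
step 1: @@,,,@,@,@,,
step 2: ,@@,@,@,@,@@
step 3: @,@@,@,@,@,@
step 4: @@,@@,@,@,@,
step 5: ,@@,@@,@,@,@
step 6: @,@@,@@,@,@,
step 7: ,@,@@,@@,@,@
step 8: @,@,@@,@@,@,
step 9: ,@,@,@@,@@,@
step 10: @,@,@,@@,@@,
step 11: ,@,@,@,@@,@@
step 12: @,@,@,@,@@,@
step 13: @@,@,@,@,@@,
step 14: ,@@,@,@,@,@@

7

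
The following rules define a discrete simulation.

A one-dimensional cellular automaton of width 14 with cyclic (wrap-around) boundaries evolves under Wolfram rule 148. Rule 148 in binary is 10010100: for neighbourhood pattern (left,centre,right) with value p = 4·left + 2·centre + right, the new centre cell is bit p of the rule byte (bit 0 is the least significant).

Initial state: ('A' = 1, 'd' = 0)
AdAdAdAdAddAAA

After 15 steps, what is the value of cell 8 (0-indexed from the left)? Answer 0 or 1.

1

gen 0: AdAdAdAdAddAAA
gen 1: ddAdAdAdAAddAA
gen 2: AdAdAdAdddAddd
gen 3: AdAdAdAAddAAdd
gen 4: AdAdAdddAdddAd
gen 5: AdAdAAddAAddAd
gen 6: AdAdddAdddAdAd
gen 7: AdAAddAAddAdAd
gen 8: AdddAdddAdAdAd
gen 9: AAddAAddAdAdAd
gen 10: ddAdddAdAdAdAd
gen 11: ddAAddAdAdAdAA
gen 12: AdddAdAdAdAddd
gen 13: AAddAdAdAdAAdd
gen 14: ddAdAdAdAdddAd
gen 15: ddAdAdAdAAddAA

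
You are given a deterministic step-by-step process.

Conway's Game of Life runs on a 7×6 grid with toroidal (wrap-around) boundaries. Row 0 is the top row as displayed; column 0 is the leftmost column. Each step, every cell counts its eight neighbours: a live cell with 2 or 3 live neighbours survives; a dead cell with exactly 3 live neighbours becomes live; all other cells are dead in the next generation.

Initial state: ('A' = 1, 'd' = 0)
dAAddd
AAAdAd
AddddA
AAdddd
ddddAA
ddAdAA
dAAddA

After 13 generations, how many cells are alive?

step 0: dAAddd
AAAdAd
AddddA
AAdddd
ddddAA
ddAdAA
dAAddA
step 1: dddddA
ddAAdd
ddAddd
dAddAd
dAdAAd
dAAddd
ddddAA
step 2: dddAdA
ddAAdd
dAAddd
dAddAd
AAdAAd
AAAddA
AdddAA
step 3: AdAAdA
dAdAAd
dAdddd
ddddAA
dddAAd
ddAddd
ddAAdd
step 4: AddddA
dAdAAA
AdAAdA
dddAAA
dddAAA
ddAdAd
ddddAd
step 5: AddAdd
dAdAdd
dAdddd
dddddd
ddAddd
dddddd
dddAAd
step 6: dddAdd
AAdddd
ddAddd
dddddd
dddddd
dddAdd
dddAAd
step 7: ddAAAd
dAAddd
dAdddd
dddddd
dddddd
dddAAd
ddAAAd
step 8: ddddAd
dAdddd
dAAddd
dddddd
dddddd
ddAdAd
dddddA
step 9: dddddd
dAAddd
dAAddd
dddddd
dddddd
dddddd
dddAAA
step 10: ddAAAd
dAAddd
dAAddd
dddddd
dddddd
ddddAd
ddddAd
step 11: dAAdAd
dddddd
dAAddd
dddddd
dddddd
dddddd
ddddAA
step 12: dddAAA
dddAdd
dddddd
dddddd
dddddd
dddddd
dddAAA
step 13: ddAddA
dddAdd
dddddd
dddddd
dddddd
ddddAd
dddAdA

6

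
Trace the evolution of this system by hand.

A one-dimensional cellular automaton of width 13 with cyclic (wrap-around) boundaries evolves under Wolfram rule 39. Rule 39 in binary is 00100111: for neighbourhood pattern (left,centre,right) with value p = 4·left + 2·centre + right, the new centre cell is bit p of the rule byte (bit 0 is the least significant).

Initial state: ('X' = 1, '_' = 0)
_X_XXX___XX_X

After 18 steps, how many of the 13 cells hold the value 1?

step 0: _X_XXX___XX_X
step 1: XXX____XX__XX
step 2: ____XXX___X__
step 3: XXXX____XXX_X
step 4: _____XXX___X_
step 5: XXXXX____XXX_
step 6: ______XXX___X
step 7: _XXXXX____XXX
step 8: X______XXX___
step 9: X_XXXXX____XX
step 10: _X______XXX__
step 11: XX_XXXXX____X
step 12: __X______XXX_
step 13: XXX_XXXXX____
step 14: ___X______XXX
step 15: _XXX_XXXXX___
step 16: X___X______XX
step 17: __XXX_XXXXX__
step 18: XX___X______X

4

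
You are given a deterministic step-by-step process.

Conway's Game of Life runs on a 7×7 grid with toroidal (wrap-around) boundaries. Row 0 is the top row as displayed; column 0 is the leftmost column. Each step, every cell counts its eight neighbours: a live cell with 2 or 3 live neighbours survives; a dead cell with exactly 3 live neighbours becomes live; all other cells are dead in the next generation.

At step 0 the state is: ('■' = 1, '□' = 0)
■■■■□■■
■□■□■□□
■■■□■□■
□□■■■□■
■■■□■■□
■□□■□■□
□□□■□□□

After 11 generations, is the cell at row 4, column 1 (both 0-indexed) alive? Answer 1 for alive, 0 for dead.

0

[0] ■■■■□■■
■□■□■□□
■■■□■□■
□□■■■□■
■■■□■■□
■□□■□■□
□□□■□□□
[1] ■□□□□■■
□□□□■□□
□□□□■□■
□□□□□□□
■□□□□□□
■□□■□■□
□□□■□■□
[2] □□□□□■■
■□□□■□□
□□□□□■□
□□□□□□□
□□□□□□■
□□□□□□□
■□□□□■□
[3] ■□□□■■□
□□□□■□□
□□□□□□□
□□□□□□□
□□□□□□□
□□□□□□■
□□□□□■□
[4] □□□□■■■
□□□□■■□
□□□□□□□
□□□□□□□
□□□□□□□
□□□□□□□
□□□□■■□
[5] □□□■□□■
□□□□■□■
□□□□□□□
□□□□□□□
□□□□□□□
□□□□□□□
□□□□■□■
[6] ■□□■■□■
□□□□□■□
□□□□□□□
□□□□□□□
□□□□□□□
□□□□□□□
□□□□□■□
[7] □□□□■□■
□□□□■■■
□□□□□□□
□□□□□□□
□□□□□□□
□□□□□□□
□□□□■■■
[8] ■□□■□□□
□□□□■□■
□□□□□■□
□□□□□□□
□□□□□□□
□□□□□■□
□□□□■□■
[9] ■□□■■□■
□□□□■■■
□□□□□■□
□□□□□□□
□□□□□□□
□□□□□■□
□□□□■■■
[10] ■□□■□□□
■□□■□□□
□□□□■■■
□□□□□□□
□□□□□□□
□□□□■■■
■□□■□□□
[11] ■■■■■□■
■□□■□■□
□□□□■■■
□□□□□■□
□□□□□■□
□□□□■■■
■□□■□■□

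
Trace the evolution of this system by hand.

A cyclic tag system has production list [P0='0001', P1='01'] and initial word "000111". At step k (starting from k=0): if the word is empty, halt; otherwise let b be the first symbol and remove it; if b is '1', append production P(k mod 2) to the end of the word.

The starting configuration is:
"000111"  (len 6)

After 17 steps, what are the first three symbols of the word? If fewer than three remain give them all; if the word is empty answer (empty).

101

0) "000111"  (len 6)
1) "00111"  (len 5)
2) "0111"  (len 4)
3) "111"  (len 3)
4) "1101"  (len 4)
5) "1010001"  (len 7)
6) "01000101"  (len 8)
7) "1000101"  (len 7)
8) "00010101"  (len 8)
9) "0010101"  (len 7)
10) "010101"  (len 6)
11) "10101"  (len 5)
12) "010101"  (len 6)
13) "10101"  (len 5)
14) "010101"  (len 6)
15) "10101"  (len 5)
16) "010101"  (len 6)
17) "10101"  (len 5)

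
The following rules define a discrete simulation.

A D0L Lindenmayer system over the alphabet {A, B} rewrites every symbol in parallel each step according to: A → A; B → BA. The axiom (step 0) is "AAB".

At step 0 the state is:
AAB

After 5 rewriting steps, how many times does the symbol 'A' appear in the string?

7

t=0: AAB
t=1: AABA
t=2: AABAA
t=3: AABAAA
t=4: AABAAAA
t=5: AABAAAAA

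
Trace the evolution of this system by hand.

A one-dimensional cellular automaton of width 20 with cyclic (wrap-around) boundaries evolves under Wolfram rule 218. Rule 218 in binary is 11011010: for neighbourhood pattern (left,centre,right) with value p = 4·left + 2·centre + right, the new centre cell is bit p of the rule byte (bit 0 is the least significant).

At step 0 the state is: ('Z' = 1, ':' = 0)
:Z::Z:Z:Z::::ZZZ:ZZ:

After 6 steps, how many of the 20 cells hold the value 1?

18

k=0  :Z::Z:Z:Z::::ZZZ:ZZ:
k=1  Z:ZZ:::::Z::ZZZZ:ZZZ
k=2  Z:ZZZ:::Z:ZZZZZZ:ZZZ
k=3  Z:ZZZZ:Z::ZZZZZZ:ZZZ
k=4  Z:ZZZZ::ZZZZZZZZ:ZZZ
k=5  Z:ZZZZZZZZZZZZZZ:ZZZ
k=6  Z:ZZZZZZZZZZZZZZ:ZZZ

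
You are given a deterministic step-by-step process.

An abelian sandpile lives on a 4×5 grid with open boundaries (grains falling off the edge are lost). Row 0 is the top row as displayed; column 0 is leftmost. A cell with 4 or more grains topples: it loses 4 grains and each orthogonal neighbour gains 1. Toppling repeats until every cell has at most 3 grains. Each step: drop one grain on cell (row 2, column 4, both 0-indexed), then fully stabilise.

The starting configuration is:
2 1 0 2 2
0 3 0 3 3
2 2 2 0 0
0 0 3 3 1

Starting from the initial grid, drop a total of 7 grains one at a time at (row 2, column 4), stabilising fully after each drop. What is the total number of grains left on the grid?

step 0: 2 1 0 2 2
0 3 0 3 3
2 2 2 0 0
0 0 3 3 1
step 1: 2 1 0 2 2
0 3 0 3 3
2 2 2 0 1
0 0 3 3 1
step 2: 2 1 0 2 2
0 3 0 3 3
2 2 2 0 2
0 0 3 3 1
step 3: 2 1 0 2 2
0 3 0 3 3
2 2 2 0 3
0 0 3 3 1
step 4: 2 1 0 3 3
0 3 1 0 1
2 2 2 2 1
0 0 3 3 2
step 5: 2 1 0 3 3
0 3 1 0 1
2 2 2 2 2
0 0 3 3 2
step 6: 2 1 0 3 3
0 3 1 0 1
2 2 2 2 3
0 0 3 3 2
step 7: 2 1 0 3 3
0 3 1 0 2
2 2 2 3 0
0 0 3 3 3

33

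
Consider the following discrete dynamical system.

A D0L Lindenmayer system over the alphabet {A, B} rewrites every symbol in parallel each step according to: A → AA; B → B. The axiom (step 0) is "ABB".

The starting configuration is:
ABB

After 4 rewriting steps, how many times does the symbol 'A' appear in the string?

0) ABB
1) AABB
2) AAAABB
3) AAAAAAAABB
4) AAAAAAAAAAAAAAAABB

16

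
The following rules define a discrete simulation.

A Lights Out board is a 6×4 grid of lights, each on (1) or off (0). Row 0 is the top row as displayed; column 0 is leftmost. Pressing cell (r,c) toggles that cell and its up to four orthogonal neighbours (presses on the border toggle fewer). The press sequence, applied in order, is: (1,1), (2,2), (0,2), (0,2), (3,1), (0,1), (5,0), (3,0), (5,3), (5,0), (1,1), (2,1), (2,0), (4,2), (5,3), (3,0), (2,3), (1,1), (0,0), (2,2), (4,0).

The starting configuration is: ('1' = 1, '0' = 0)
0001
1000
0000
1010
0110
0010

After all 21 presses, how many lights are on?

0) 0001
1000
0000
1010
0110
0010
1) 0101
0110
0100
1010
0110
0010
2) 0101
0100
0011
1000
0110
0010
3) 0010
0110
0011
1000
0110
0010
4) 0101
0100
0011
1000
0110
0010
5) 0101
0100
0111
0110
0010
0010
6) 1011
0000
0111
0110
0010
0010
7) 1011
0000
0111
0110
1010
1110
8) 1011
0000
1111
1010
0010
1110
9) 1011
0000
1111
1010
0011
1101
10) 1011
0000
1111
1010
1011
0001
11) 1111
1110
1011
1010
1011
0001
12) 1111
1010
0101
1110
1011
0001
13) 1111
0010
1001
0110
1011
0001
14) 1111
0010
1001
0100
1100
0011
15) 1111
0010
1001
0100
1101
0000
16) 1111
0010
0001
1000
0101
0000
17) 1111
0011
0010
1001
0101
0000
18) 1011
1101
0110
1001
0101
0000
19) 0111
0101
0110
1001
0101
0000
20) 0111
0111
0001
1011
0101
0000
21) 0111
0111
0001
0011
1001
1000

12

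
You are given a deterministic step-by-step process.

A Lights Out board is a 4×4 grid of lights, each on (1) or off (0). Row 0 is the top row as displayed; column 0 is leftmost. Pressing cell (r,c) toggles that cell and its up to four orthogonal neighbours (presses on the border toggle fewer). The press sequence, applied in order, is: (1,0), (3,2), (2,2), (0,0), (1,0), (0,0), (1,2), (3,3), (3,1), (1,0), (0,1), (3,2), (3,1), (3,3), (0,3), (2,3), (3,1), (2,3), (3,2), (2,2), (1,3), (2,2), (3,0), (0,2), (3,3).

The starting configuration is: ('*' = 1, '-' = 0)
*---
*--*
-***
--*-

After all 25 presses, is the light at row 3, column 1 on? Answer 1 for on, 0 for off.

1

[0] *---
*--*
-***
--*-
[1] ----
-*-*
****
--*-
[2] ----
-*-*
**-*
-*-*
[3] ----
-***
*-*-
-***
[4] **--
****
*-*-
-***
[5] -*--
--**
--*-
-***
[6] *---
*-**
--*-
-***
[7] *-*-
**--
----
-***
[8] *-*-
**--
---*
-*--
[9] *-*-
**--
-*-*
*-*-
[10] --*-
----
**-*
*-*-
[11] **--
-*--
**-*
*-*-
[12] **--
-*--
****
**-*
[13] **--
-*--
*-**
--**
[14] **--
-*--
*-*-
----
[15] ****
-*-*
*-*-
----
[16] ****
-*--
*--*
---*
[17] ****
-*--
**-*
****
[18] ****
-*-*
***-
***-
[19] ****
-*-*
**--
*--*
[20] ****
-***
*-**
*-**
[21] ***-
-*--
*-*-
*-**
[22] ***-
-**-
**-*
*--*
[23] ***-
-**-
-*-*
-*-*
[24] *--*
-*--
-*-*
-*-*
[25] *--*
-*--
-*--
-**-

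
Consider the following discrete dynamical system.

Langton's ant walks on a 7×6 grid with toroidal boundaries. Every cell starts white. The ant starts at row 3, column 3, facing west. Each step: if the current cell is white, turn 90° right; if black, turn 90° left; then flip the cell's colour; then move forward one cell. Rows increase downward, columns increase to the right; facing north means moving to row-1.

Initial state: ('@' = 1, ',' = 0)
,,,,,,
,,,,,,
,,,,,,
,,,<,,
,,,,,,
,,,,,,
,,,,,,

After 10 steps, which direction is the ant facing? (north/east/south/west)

east

step 0: ,,,,,,
,,,,,,
,,,,,,
,,,<,,
,,,,,,
,,,,,,
,,,,,,
step 1: ,,,,,,
,,,,,,
,,,^,,
,,,@,,
,,,,,,
,,,,,,
,,,,,,
step 2: ,,,,,,
,,,,,,
,,,@>,
,,,@,,
,,,,,,
,,,,,,
,,,,,,
step 3: ,,,,,,
,,,,,,
,,,@@,
,,,@v,
,,,,,,
,,,,,,
,,,,,,
step 4: ,,,,,,
,,,,,,
,,,@@,
,,,<@,
,,,,,,
,,,,,,
,,,,,,
step 5: ,,,,,,
,,,,,,
,,,@@,
,,,,@,
,,,v,,
,,,,,,
,,,,,,
step 6: ,,,,,,
,,,,,,
,,,@@,
,,,,@,
,,<@,,
,,,,,,
,,,,,,
step 7: ,,,,,,
,,,,,,
,,,@@,
,,^,@,
,,@@,,
,,,,,,
,,,,,,
step 8: ,,,,,,
,,,,,,
,,,@@,
,,@>@,
,,@@,,
,,,,,,
,,,,,,
step 9: ,,,,,,
,,,,,,
,,,@@,
,,@@@,
,,@v,,
,,,,,,
,,,,,,
step 10: ,,,,,,
,,,,,,
,,,@@,
,,@@@,
,,@,>,
,,,,,,
,,,,,,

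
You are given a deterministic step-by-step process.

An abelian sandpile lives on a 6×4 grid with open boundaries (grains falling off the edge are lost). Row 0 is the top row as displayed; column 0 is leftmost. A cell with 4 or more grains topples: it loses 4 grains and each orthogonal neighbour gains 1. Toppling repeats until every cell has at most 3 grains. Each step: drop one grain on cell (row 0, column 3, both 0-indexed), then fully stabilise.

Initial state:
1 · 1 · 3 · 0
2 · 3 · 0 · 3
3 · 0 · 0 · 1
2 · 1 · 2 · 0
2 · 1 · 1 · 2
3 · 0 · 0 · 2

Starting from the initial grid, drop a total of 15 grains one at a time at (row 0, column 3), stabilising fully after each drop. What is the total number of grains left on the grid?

gen 0: 1 · 1 · 3 · 0
2 · 3 · 0 · 3
3 · 0 · 0 · 1
2 · 1 · 2 · 0
2 · 1 · 1 · 2
3 · 0 · 0 · 2
gen 1: 1 · 1 · 3 · 1
2 · 3 · 0 · 3
3 · 0 · 0 · 1
2 · 1 · 2 · 0
2 · 1 · 1 · 2
3 · 0 · 0 · 2
gen 2: 1 · 1 · 3 · 2
2 · 3 · 0 · 3
3 · 0 · 0 · 1
2 · 1 · 2 · 0
2 · 1 · 1 · 2
3 · 0 · 0 · 2
gen 3: 1 · 1 · 3 · 3
2 · 3 · 0 · 3
3 · 0 · 0 · 1
2 · 1 · 2 · 0
2 · 1 · 1 · 2
3 · 0 · 0 · 2
gen 4: 1 · 2 · 0 · 2
2 · 3 · 2 · 0
3 · 0 · 0 · 2
2 · 1 · 2 · 0
2 · 1 · 1 · 2
3 · 0 · 0 · 2
gen 5: 1 · 2 · 0 · 3
2 · 3 · 2 · 0
3 · 0 · 0 · 2
2 · 1 · 2 · 0
2 · 1 · 1 · 2
3 · 0 · 0 · 2
gen 6: 1 · 2 · 1 · 0
2 · 3 · 2 · 1
3 · 0 · 0 · 2
2 · 1 · 2 · 0
2 · 1 · 1 · 2
3 · 0 · 0 · 2
gen 7: 1 · 2 · 1 · 1
2 · 3 · 2 · 1
3 · 0 · 0 · 2
2 · 1 · 2 · 0
2 · 1 · 1 · 2
3 · 0 · 0 · 2
gen 8: 1 · 2 · 1 · 2
2 · 3 · 2 · 1
3 · 0 · 0 · 2
2 · 1 · 2 · 0
2 · 1 · 1 · 2
3 · 0 · 0 · 2
gen 9: 1 · 2 · 1 · 3
2 · 3 · 2 · 1
3 · 0 · 0 · 2
2 · 1 · 2 · 0
2 · 1 · 1 · 2
3 · 0 · 0 · 2
gen 10: 1 · 2 · 2 · 0
2 · 3 · 2 · 2
3 · 0 · 0 · 2
2 · 1 · 2 · 0
2 · 1 · 1 · 2
3 · 0 · 0 · 2
gen 11: 1 · 2 · 2 · 1
2 · 3 · 2 · 2
3 · 0 · 0 · 2
2 · 1 · 2 · 0
2 · 1 · 1 · 2
3 · 0 · 0 · 2
gen 12: 1 · 2 · 2 · 2
2 · 3 · 2 · 2
3 · 0 · 0 · 2
2 · 1 · 2 · 0
2 · 1 · 1 · 2
3 · 0 · 0 · 2
gen 13: 1 · 2 · 2 · 3
2 · 3 · 2 · 2
3 · 0 · 0 · 2
2 · 1 · 2 · 0
2 · 1 · 1 · 2
3 · 0 · 0 · 2
gen 14: 1 · 2 · 3 · 0
2 · 3 · 2 · 3
3 · 0 · 0 · 2
2 · 1 · 2 · 0
2 · 1 · 1 · 2
3 · 0 · 0 · 2
gen 15: 1 · 2 · 3 · 1
2 · 3 · 2 · 3
3 · 0 · 0 · 2
2 · 1 · 2 · 0
2 · 1 · 1 · 2
3 · 0 · 0 · 2

38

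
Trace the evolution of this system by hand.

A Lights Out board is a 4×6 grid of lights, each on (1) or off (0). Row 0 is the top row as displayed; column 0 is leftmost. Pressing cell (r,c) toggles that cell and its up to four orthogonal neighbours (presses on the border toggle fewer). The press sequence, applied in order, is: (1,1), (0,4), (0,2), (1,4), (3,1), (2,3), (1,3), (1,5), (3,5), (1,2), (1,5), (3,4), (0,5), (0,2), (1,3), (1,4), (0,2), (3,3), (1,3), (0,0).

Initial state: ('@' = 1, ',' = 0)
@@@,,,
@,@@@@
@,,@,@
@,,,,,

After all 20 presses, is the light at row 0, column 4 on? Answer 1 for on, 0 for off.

t=0: @@@,,,
@,@@@@
@,,@,@
@,,,,,
t=1: @,@,,,
,@,@@@
@@,@,@
@,,,,,
t=2: @,@@@@
,@,@,@
@@,@,@
@,,,,,
t=3: @@,,@@
,@@@,@
@@,@,@
@,,,,,
t=4: @@,,,@
,@@,@,
@@,@@@
@,,,,,
t=5: @@,,,@
,@@,@,
@,,@@@
,@@,,,
t=6: @@,,,@
,@@@@,
@,@,,@
,@@@,,
t=7: @@,@,@
,@,,,,
@,@@,@
,@@@,,
t=8: @@,@,,
,@,,@@
@,@@,,
,@@@,,
t=9: @@,@,,
,@,,@@
@,@@,@
,@@@@@
t=10: @@@@,,
,,@@@@
@,,@,@
,@@@@@
t=11: @@@@,@
,,@@,,
@,,@,,
,@@@@@
t=12: @@@@,@
,,@@,,
@,,@@,
,@@,,,
t=13: @@@@@,
,,@@,@
@,,@@,
,@@,,,
t=14: @,,,@,
,,,@,@
@,,@@,
,@@,,,
t=15: @,,@@,
,,@,@@
@,,,@,
,@@,,,
t=16: @,,@,,
,,@@,,
@,,,,,
,@@,,,
t=17: @@@,,,
,,,@,,
@,,,,,
,@@,,,
t=18: @@@,,,
,,,@,,
@,,@,,
,@,@@,
t=19: @@@@,,
,,@,@,
@,,,,,
,@,@@,
t=20: ,,@@,,
@,@,@,
@,,,,,
,@,@@,

0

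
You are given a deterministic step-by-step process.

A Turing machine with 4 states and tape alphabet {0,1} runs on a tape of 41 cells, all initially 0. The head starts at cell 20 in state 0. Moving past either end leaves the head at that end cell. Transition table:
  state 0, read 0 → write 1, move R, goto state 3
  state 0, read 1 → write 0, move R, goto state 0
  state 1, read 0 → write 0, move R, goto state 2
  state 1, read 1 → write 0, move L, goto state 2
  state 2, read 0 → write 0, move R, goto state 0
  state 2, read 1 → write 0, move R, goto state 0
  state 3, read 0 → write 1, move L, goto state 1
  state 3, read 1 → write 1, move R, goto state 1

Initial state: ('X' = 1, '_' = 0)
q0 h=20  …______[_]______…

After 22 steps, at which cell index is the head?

step 0: q0 h=20  …______[_]______…
step 1: q3 h=21  …_____X[_]______…
step 2: q1 h=20  …______[X]X_____…
step 3: q2 h=19  …______[_]_X____…
step 4: q0 h=20  …______[_]X_____…
step 5: q3 h=21  …_____X[X]______…
step 6: q1 h=22  …____XX[_]______…
step 7: q2 h=23  …___XX_[_]______…
step 8: q0 h=24  …__XX__[_]______…
step 9: q3 h=25  …_XX__X[_]______…
step 10: q1 h=24  …__XX__[X]X_____…
step 11: q2 h=23  …___XX_[_]_X____…
step 12: q0 h=24  …__XX__[_]X_____…
step 13: q3 h=25  …_XX__X[X]______…
step 14: q1 h=26  …XX__XX[_]______…
step 15: q2 h=27  …X__XX_[_]______…
step 16: q0 h=28  …__XX__[_]______…
step 17: q3 h=29  …_XX__X[_]______…
step 18: q1 h=28  …__XX__[X]X_____…
step 19: q2 h=27  …X__XX_[_]_X____…
step 20: q0 h=28  …__XX__[_]X_____…
step 21: q3 h=29  …_XX__X[X]______…
step 22: q1 h=30  …XX__XX[_]______…

30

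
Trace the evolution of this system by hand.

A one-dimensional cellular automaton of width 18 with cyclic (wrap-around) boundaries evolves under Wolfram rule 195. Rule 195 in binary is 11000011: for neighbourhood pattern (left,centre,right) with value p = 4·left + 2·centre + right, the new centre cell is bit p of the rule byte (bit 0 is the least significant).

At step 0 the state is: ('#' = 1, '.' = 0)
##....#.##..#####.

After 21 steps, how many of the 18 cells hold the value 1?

6

k=0  ##....#.##..#####.
k=1  .#.###...#.#.####.
k=2  #...##.##.....###.
k=3  ..##.#..#.####.##.
k=4  ##.#...#...###..#.
k=5  .#...##..##.##.#..
k=6  #..##.#.#.#..#...#
k=7  #.#.#.......#..##.
k=8  ......######..#.#.
k=9  ######.#####.#....
k=10  .#####..####...###
k=11  ..####.#.###.##.##
k=12  .#.###....##..#..#
k=13  ....##.###.#.#..#.
k=14  ####.#..##.....#..
k=15  .###...#.#.####..#
k=16  ..##.##.....###.#.
k=17  ##.#..#.####.##...
k=18  .#...#...###..#.##
k=19  ...##..##.##.#...#
k=20  .##.#.#.#..#...##.
k=21  #.#.......#..##.#.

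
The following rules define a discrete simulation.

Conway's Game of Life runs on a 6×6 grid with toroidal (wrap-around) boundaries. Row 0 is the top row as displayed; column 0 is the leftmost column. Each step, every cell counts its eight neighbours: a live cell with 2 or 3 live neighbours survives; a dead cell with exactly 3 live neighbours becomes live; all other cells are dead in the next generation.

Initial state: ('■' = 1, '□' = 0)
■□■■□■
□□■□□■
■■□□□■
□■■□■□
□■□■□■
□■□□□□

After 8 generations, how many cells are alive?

t=0: ■□■■□■
□□■□□■
■■□□□■
□■■□■□
□■□■□■
□■□□□□
t=1: ■□■■■■
□□■■□□
□□□■■■
□□□■■□
□■□■■□
□■□■□■
t=2: ■□□□□■
■■□□□□
□□□□□■
□□□□□□
■□□□□■
□■□□□□
t=3: □□□□□■
□■□□□□
■□□□□□
■□□□□■
■□□□□□
□■□□□□
t=4: ■□□□□□
■□□□□□
■■□□□■
■■□□□■
■■□□□■
■□□□□□
t=5: ■■□□□■
□□□□□□
□□□□□□
□□■□■□
□□□□□□
□□□□□□
t=6: ■□□□□□
■□□□□□
□□□□□□
□□□□□□
□□□□□□
■□□□□□
t=7: ■■□□□■
□□□□□□
□□□□□□
□□□□□□
□□□□□□
□□□□□□
t=8: ■□□□□□
■□□□□□
□□□□□□
□□□□□□
□□□□□□
■□□□□□

3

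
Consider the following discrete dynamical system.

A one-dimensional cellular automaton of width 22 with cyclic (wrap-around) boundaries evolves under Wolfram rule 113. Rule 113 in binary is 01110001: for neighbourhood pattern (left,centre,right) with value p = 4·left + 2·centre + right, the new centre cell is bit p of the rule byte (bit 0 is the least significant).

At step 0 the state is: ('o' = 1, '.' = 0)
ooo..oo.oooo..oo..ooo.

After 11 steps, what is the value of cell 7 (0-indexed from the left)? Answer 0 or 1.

0

[0] ooo..oo.oooo..oo..ooo.
[1] ..oo..oo...oo..oo...oo
[2] o..oo..ooo..oo..ooo..o
[3] oo..oo...oo..oo...oo..
[4] .oo..ooo..oo..ooo..oo.
[5] ..oo...oo..oo...oo..oo
[6] o..ooo..oo..ooo..oo..o
[7] oo...oo..oo...oo..oo..
[8] .ooo..oo..ooo..oo..oo.
[9] ...oo..oo...oo..oo..oo
[10] oo..oo..ooo..oo..oo..o
[11] .oo..oo...oo..oo..oo..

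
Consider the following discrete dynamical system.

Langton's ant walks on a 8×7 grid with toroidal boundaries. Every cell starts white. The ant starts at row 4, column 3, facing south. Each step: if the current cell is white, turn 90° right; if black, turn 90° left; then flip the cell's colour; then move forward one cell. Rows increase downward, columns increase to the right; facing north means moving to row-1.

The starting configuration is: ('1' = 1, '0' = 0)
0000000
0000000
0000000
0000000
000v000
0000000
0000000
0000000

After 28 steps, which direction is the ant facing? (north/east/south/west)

k=0  0000000
0000000
0000000
0000000
000v000
0000000
0000000
0000000
k=1  0000000
0000000
0000000
0000000
00<1000
0000000
0000000
0000000
k=2  0000000
0000000
0000000
00^0000
0011000
0000000
0000000
0000000
k=3  0000000
0000000
0000000
001>000
0011000
0000000
0000000
0000000
k=4  0000000
0000000
0000000
0011000
001v000
0000000
0000000
0000000
k=5  0000000
0000000
0000000
0011000
0010>00
0000000
0000000
0000000
k=6  0000000
0000000
0000000
0011000
0010100
0000v00
0000000
0000000
k=7  0000000
0000000
0000000
0011000
0010100
000<100
0000000
0000000
k=8  0000000
0000000
0000000
0011000
001^100
0001100
0000000
0000000
k=9  0000000
0000000
0000000
0011000
0011>00
0001100
0000000
0000000
k=10  0000000
0000000
0000000
0011^00
0011000
0001100
0000000
0000000
k=11  0000000
0000000
0000000
00111>0
0011000
0001100
0000000
0000000
k=12  0000000
0000000
0000000
0011110
00110v0
0001100
0000000
0000000
k=13  0000000
0000000
0000000
0011110
0011<10
0001100
0000000
0000000
k=14  0000000
0000000
0000000
0011^10
0011110
0001100
0000000
0000000
k=15  0000000
0000000
0000000
001<010
0011110
0001100
0000000
0000000
k=16  0000000
0000000
0000000
0010010
001v110
0001100
0000000
0000000
k=17  0000000
0000000
0000000
0010010
0010>10
0001100
0000000
0000000
k=18  0000000
0000000
0000000
0010^10
0010010
0001100
0000000
0000000
k=19  0000000
0000000
0000000
00101>0
0010010
0001100
0000000
0000000
k=20  0000000
0000000
00000^0
0010100
0010010
0001100
0000000
0000000
k=21  0000000
0000000
000001>
0010100
0010010
0001100
0000000
0000000
k=22  0000000
0000000
0000011
001010v
0010010
0001100
0000000
0000000
k=23  0000000
0000000
0000011
00101<1
0010010
0001100
0000000
0000000
k=24  0000000
0000000
00000^1
0010111
0010010
0001100
0000000
0000000
k=25  0000000
0000000
0000<01
0010111
0010010
0001100
0000000
0000000
k=26  0000000
0000^00
0000101
0010111
0010010
0001100
0000000
0000000
k=27  0000000
00001>0
0000101
0010111
0010010
0001100
0000000
0000000
k=28  0000000
0000110
00001v1
0010111
0010010
0001100
0000000
0000000

south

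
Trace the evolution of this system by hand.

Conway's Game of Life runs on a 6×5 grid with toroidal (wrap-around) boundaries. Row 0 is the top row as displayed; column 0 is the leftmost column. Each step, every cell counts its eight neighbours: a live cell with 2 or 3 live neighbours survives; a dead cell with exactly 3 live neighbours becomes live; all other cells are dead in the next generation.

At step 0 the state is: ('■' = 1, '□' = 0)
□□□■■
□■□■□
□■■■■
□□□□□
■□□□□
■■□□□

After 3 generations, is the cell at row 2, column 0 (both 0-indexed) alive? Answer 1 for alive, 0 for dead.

0

step 0: □□□■■
□■□■□
□■■■■
□□□□□
■□□□□
■■□□□
step 1: □■□■■
□■□□□
■■□■■
■■■■■
■■□□□
■■□□□
step 2: □■□□■
□■□□□
□□□□□
□□□□□
□□□■□
□□□□□
step 3: ■□□□□
■□□□□
□□□□□
□□□□□
□□□□□
□□□□□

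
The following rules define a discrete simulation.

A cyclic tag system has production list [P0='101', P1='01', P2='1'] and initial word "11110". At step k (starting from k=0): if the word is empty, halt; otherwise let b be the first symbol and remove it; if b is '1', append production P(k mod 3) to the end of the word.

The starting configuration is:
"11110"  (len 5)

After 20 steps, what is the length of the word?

t=0: "11110"  (len 5)
t=1: "1110101"  (len 7)
t=2: "11010101"  (len 8)
t=3: "10101011"  (len 8)
t=4: "0101011101"  (len 10)
t=5: "101011101"  (len 9)
t=6: "010111011"  (len 9)
t=7: "10111011"  (len 8)
t=8: "011101101"  (len 9)
t=9: "11101101"  (len 8)
t=10: "1101101101"  (len 10)
t=11: "10110110101"  (len 11)
t=12: "01101101011"  (len 11)
t=13: "1101101011"  (len 10)
t=14: "10110101101"  (len 11)
t=15: "01101011011"  (len 11)
t=16: "1101011011"  (len 10)
t=17: "10101101101"  (len 11)
t=18: "01011011011"  (len 11)
t=19: "1011011011"  (len 10)
t=20: "01101101101"  (len 11)

11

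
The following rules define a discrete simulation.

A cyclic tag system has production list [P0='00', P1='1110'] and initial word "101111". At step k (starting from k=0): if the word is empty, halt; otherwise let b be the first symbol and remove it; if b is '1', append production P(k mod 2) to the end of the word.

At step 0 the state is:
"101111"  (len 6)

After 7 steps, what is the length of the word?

0) "101111"  (len 6)
1) "0111100"  (len 7)
2) "111100"  (len 6)
3) "1110000"  (len 7)
4) "1100001110"  (len 10)
5) "10000111000"  (len 11)
6) "00001110001110"  (len 14)
7) "0001110001110"  (len 13)

13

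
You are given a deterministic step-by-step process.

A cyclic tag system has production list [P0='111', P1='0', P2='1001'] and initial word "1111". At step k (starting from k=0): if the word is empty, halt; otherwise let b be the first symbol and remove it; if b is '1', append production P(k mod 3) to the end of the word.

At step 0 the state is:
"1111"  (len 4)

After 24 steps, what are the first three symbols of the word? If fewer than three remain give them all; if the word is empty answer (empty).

001

[0] "1111"  (len 4)
[1] "111111"  (len 6)
[2] "111110"  (len 6)
[3] "111101001"  (len 9)
[4] "11101001111"  (len 11)
[5] "11010011110"  (len 11)
[6] "10100111101001"  (len 14)
[7] "0100111101001111"  (len 16)
[8] "100111101001111"  (len 15)
[9] "001111010011111001"  (len 18)
[10] "01111010011111001"  (len 17)
[11] "1111010011111001"  (len 16)
[12] "1110100111110011001"  (len 19)
[13] "110100111110011001111"  (len 21)
[14] "101001111100110011110"  (len 21)
[15] "010011111001100111101001"  (len 24)
[16] "10011111001100111101001"  (len 23)
[17] "00111110011001111010010"  (len 23)
[18] "0111110011001111010010"  (len 22)
[19] "111110011001111010010"  (len 21)
[20] "111100110011110100100"  (len 21)
[21] "111001100111101001001001"  (len 24)
[22] "11001100111101001001001111"  (len 26)
[23] "10011001111010010010011110"  (len 26)
[24] "00110011110100100100111101001"  (len 29)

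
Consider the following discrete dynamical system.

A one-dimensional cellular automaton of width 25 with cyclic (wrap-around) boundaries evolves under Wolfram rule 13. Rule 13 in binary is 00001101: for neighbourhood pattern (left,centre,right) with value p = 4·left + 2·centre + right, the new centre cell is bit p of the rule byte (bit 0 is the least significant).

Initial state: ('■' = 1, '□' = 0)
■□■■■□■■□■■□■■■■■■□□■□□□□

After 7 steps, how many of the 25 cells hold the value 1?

k=0  ■□■■■□■■□■■□■■■■■■□□■□□□□
k=1  ■□■□□□■□□■□□■□□□□□□□■□■■□
k=2  ■□■□■□■□□■□□■□■■■■■□■□■□□
k=3  ■□■□■□■□□■□□■□■□□□□□■□■□□
k=4  ■□■□■□■□□■□□■□■□■■■□■□■□□
k=5  ■□■□■□■□□■□□■□■□■□□□■□■□□
k=6  ■□■□■□■□□■□□■□■□■□■□■□■□□
k=7  ■□■□■□■□□■□□■□■□■□■□■□■□□

11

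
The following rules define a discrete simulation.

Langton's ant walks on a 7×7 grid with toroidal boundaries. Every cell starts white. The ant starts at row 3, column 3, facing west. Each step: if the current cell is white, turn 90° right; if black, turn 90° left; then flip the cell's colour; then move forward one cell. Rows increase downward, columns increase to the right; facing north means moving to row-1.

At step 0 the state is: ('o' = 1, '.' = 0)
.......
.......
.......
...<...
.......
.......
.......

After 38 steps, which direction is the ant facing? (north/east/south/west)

west

k=0  .......
.......
.......
...<...
.......
.......
.......
k=1  .......
.......
...^...
...o...
.......
.......
.......
k=2  .......
.......
...o>..
...o...
.......
.......
.......
k=3  .......
.......
...oo..
...ov..
.......
.......
.......
k=4  .......
.......
...oo..
...<o..
.......
.......
.......
k=5  .......
.......
...oo..
....o..
...v...
.......
.......
k=6  .......
.......
...oo..
....o..
..<o...
.......
.......
k=7  .......
.......
...oo..
..^.o..
..oo...
.......
.......
k=8  .......
.......
...oo..
..o>o..
..oo...
.......
.......
k=9  .......
.......
...oo..
..ooo..
..ov...
.......
.......
k=10  .......
.......
...oo..
..ooo..
..o.>..
.......
.......
k=11  .......
.......
...oo..
..ooo..
..o.o..
....v..
.......
k=12  .......
.......
...oo..
..ooo..
..o.o..
...<o..
.......
k=13  .......
.......
...oo..
..ooo..
..o^o..
...oo..
.......
k=14  .......
.......
...oo..
..ooo..
..oo>..
...oo..
.......
k=15  .......
.......
...oo..
..oo^..
..oo...
...oo..
.......
k=16  .......
.......
...oo..
..o<...
..oo...
...oo..
.......
k=17  .......
.......
...oo..
..o....
..ov...
...oo..
.......
k=18  .......
.......
...oo..
..o....
..o.>..
...oo..
.......
k=19  .......
.......
...oo..
..o....
..o.o..
...ov..
.......
k=20  .......
.......
...oo..
..o....
..o.o..
...o.>.
.......
k=21  .......
.......
...oo..
..o....
..o.o..
...o.o.
.....v.
k=22  .......
.......
...oo..
..o....
..o.o..
...o.o.
....<o.
k=23  .......
.......
...oo..
..o....
..o.o..
...o^o.
....oo.
k=24  .......
.......
...oo..
..o....
..o.o..
...oo>.
....oo.
k=25  .......
.......
...oo..
..o....
..o.o^.
...oo..
....oo.
k=26  .......
.......
...oo..
..o....
..o.oo>
...oo..
....oo.
k=27  .......
.......
...oo..
..o....
..o.ooo
...oo.v
....oo.
k=28  .......
.......
...oo..
..o....
..o.ooo
...oo<o
....oo.
k=29  .......
.......
...oo..
..o....
..o.o^o
...oooo
....oo.
k=30  .......
.......
...oo..
..o....
..o.<.o
...oooo
....oo.
k=31  .......
.......
...oo..
..o....
..o...o
...ovoo
....oo.
k=32  .......
.......
...oo..
..o....
..o...o
...o.>o
....oo.
k=33  .......
.......
...oo..
..o....
..o..^o
...o..o
....oo.
k=34  .......
.......
...oo..
..o....
..o..o>
...o..o
....oo.
k=35  .......
.......
...oo..
..o...^
..o..o.
...o..o
....oo.
k=36  .......
.......
...oo..
>.o...o
..o..o.
...o..o
....oo.
k=37  .......
.......
...oo..
o.o...o
v.o..o.
...o..o
....oo.
k=38  .......
.......
...oo..
o.o...o
o.o..o<
...o..o
....oo.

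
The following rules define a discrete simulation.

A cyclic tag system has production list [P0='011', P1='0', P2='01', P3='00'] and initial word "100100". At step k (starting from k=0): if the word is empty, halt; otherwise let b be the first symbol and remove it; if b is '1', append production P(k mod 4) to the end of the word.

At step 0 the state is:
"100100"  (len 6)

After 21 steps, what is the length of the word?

k=0  "100100"  (len 6)
k=1  "00100011"  (len 8)
k=2  "0100011"  (len 7)
k=3  "100011"  (len 6)
k=4  "0001100"  (len 7)
k=5  "001100"  (len 6)
k=6  "01100"  (len 5)
k=7  "1100"  (len 4)
k=8  "10000"  (len 5)
k=9  "0000011"  (len 7)
k=10  "000011"  (len 6)
k=11  "00011"  (len 5)
k=12  "0011"  (len 4)
k=13  "011"  (len 3)
k=14  "11"  (len 2)
k=15  "101"  (len 3)
k=16  "0100"  (len 4)
k=17  "100"  (len 3)
k=18  "000"  (len 3)
k=19  "00"  (len 2)
k=20  "0"  (len 1)
k=21  (halted — word empty)

0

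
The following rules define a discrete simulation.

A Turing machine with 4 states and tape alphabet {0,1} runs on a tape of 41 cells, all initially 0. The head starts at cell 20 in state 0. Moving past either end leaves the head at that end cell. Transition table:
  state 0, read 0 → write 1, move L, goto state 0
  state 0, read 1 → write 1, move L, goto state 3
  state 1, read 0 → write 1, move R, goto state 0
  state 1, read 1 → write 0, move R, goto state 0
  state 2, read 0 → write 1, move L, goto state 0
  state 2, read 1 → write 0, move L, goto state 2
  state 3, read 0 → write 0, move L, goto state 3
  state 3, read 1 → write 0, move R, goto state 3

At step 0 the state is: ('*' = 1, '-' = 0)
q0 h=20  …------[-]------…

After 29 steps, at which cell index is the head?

gen 0: q0 h=20  …------[-]------…
gen 1: q0 h=19  …------[-]*-----…
gen 2: q0 h=18  …------[-]**----…
gen 3: q0 h=17  …------[-]***---…
gen 4: q0 h=16  …------[-]****--…
gen 5: q0 h=15  …------[-]*****-…
gen 6: q0 h=14  …------[-]******…
gen 7: q0 h=13  …------[-]******…
gen 8: q0 h=12  …------[-]******…
gen 9: q0 h=11  …------[-]******…
gen 10: q0 h=10  …------[-]******…
gen 11: q0 h= 9  …------[-]******…
gen 12: q0 h= 8  …------[-]******…
gen 13: q0 h= 7  …------[-]******…
gen 14: q0 h= 6  |------[-]******…
gen 15: q0 h= 5  |-----[-]******…
gen 16: q0 h= 4  |----[-]******…
gen 17: q0 h= 3  |---[-]******…
gen 18: q0 h= 2  |--[-]******…
gen 19: q0 h= 1  |-[-]******…
gen 20: q0 h= 0  |[-]******…
gen 21: q0 h= 0  |[*]******…
gen 22: q3 h= 0  |[*]******…
gen 23: q3 h= 1  |-[*]******…
gen 24: q3 h= 2  |--[*]******…
gen 25: q3 h= 3  |---[*]******…
gen 26: q3 h= 4  |----[*]******…
gen 27: q3 h= 5  |-----[*]******…
gen 28: q3 h= 6  |------[*]******…
gen 29: q3 h= 7  …------[*]******…

7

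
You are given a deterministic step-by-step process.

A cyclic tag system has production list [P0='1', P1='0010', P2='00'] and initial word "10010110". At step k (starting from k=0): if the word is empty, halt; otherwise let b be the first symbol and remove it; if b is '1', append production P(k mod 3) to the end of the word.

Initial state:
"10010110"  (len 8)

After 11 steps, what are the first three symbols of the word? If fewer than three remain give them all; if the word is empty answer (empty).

010

0) "10010110"  (len 8)
1) "00101101"  (len 8)
2) "0101101"  (len 7)
3) "101101"  (len 6)
4) "011011"  (len 6)
5) "11011"  (len 5)
6) "101100"  (len 6)
7) "011001"  (len 6)
8) "11001"  (len 5)
9) "100100"  (len 6)
10) "001001"  (len 6)
11) "01001"  (len 5)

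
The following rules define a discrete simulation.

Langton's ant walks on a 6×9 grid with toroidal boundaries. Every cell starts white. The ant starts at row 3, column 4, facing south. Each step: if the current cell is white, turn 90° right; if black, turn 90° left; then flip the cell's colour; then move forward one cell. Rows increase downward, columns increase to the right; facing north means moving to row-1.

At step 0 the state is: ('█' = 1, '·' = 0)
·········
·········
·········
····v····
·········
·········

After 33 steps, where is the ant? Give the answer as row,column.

1,5

k=0  ·········
·········
·········
····v····
·········
·········
k=1  ·········
·········
·········
···<█····
·········
·········
k=2  ·········
·········
···^·····
···██····
·········
·········
k=3  ·········
·········
···█>····
···██····
·········
·········
k=4  ·········
·········
···██····
···█v····
·········
·········
k=5  ·········
·········
···██····
···█·>···
·········
·········
k=6  ·········
·········
···██····
···█·█···
·····v···
·········
k=7  ·········
·········
···██····
···█·█···
····<█···
·········
k=8  ·········
·········
···██····
···█^█···
····██···
·········
k=9  ·········
·········
···██····
···██>···
····██···
·········
k=10  ·········
·········
···██^···
···██····
····██···
·········
k=11  ·········
·········
···███>··
···██····
····██···
·········
k=12  ·········
·········
···████··
···██·v··
····██···
·········
k=13  ·········
·········
···████··
···██<█··
····██···
·········
k=14  ·········
·········
···██^█··
···████··
····██···
·········
k=15  ·········
·········
···█<·█··
···████··
····██···
·········
k=16  ·········
·········
···█··█··
···█v██··
····██···
·········
k=17  ·········
·········
···█··█··
···█·>█··
····██···
·········
k=18  ·········
·········
···█·^█··
···█··█··
····██···
·········
k=19  ·········
·········
···█·█>··
···█··█··
····██···
·········
k=20  ·········
······^··
···█·█···
···█··█··
····██···
·········
k=21  ·········
······█>·
···█·█···
···█··█··
····██···
·········
k=22  ·········
······██·
···█·█·v·
···█··█··
····██···
·········
k=23  ·········
······██·
···█·█<█·
···█··█··
····██···
·········
k=24  ·········
······^█·
···█·███·
···█··█··
····██···
·········
k=25  ·········
·····<·█·
···█·███·
···█··█··
····██···
·········
k=26  ·····^···
·····█·█·
···█·███·
···█··█··
····██···
·········
k=27  ·····█>··
·····█·█·
···█·███·
···█··█··
····██···
·········
k=28  ·····██··
·····█v█·
···█·███·
···█··█··
····██···
·········
k=29  ·····██··
·····<██·
···█·███·
···█··█··
····██···
·········
k=30  ·····██··
······██·
···█·v██·
···█··█··
····██···
·········
k=31  ·····██··
······██·
···█··>█·
···█··█··
····██···
·········
k=32  ·····██··
······^█·
···█···█·
···█··█··
····██···
·········
k=33  ·····██··
·····<·█·
···█···█·
···█··█··
····██···
·········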